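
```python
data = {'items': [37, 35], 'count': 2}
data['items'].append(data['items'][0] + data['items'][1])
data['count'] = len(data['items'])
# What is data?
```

After line 1: data = {'items': [37, 35], 'count': 2}
After line 2 (append 37 + 35 = 72): data = {'items': [37, 35, 72], 'count': 2}
After line 3 (count = len(items) = 3): data = {'items': [37, 35, 72], 'count': 3}

{'items': [37, 35, 72], 'count': 3}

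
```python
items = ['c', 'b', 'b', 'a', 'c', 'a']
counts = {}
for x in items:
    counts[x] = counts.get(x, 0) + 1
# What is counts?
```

Initial: counts = {}, items = ['c', 'b', 'b', 'a', 'c', 'a']
See 'c': counts = {'c': 1}
See 'b': counts = {'c': 1, 'b': 1}
See 'b': counts = {'c': 1, 'b': 2}
See 'a': counts = {'c': 1, 'b': 2, 'a': 1}
See 'c': counts = {'c': 2, 'b': 2, 'a': 1}
See 'a': counts = {'c': 2, 'b': 2, 'a': 2}

{'c': 2, 'b': 2, 'a': 2}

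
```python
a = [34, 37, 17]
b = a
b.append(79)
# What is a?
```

After line 1: a = [34, 37, 17]
After line 2 (b = a is an alias, same object): a = [34, 37, 17], b = [34, 37, 17]
After line 3 (b.append mutates the shared list): a = [34, 37, 17, 79], b = [34, 37, 17, 79]

[34, 37, 17, 79]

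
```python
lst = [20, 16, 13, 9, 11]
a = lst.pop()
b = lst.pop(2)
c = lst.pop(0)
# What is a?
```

After line 1: lst = [20, 16, 13, 9, 11]
After line 2 (pop() -> a = 11): lst = [20, 16, 13, 9]
After line 3 (pop(2) -> b = 13): lst = [20, 16, 9]
After line 4 (pop(0) -> c = 20): lst = [16, 9]

11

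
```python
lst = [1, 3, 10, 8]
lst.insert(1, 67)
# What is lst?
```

[1, 67, 3, 10, 8]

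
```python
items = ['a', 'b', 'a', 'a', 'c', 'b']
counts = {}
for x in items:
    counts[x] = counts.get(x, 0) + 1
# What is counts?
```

Initial: counts = {}, items = ['a', 'b', 'a', 'a', 'c', 'b']
See 'a': counts = {'a': 1}
See 'b': counts = {'a': 1, 'b': 1}
See 'a': counts = {'a': 2, 'b': 1}
See 'a': counts = {'a': 3, 'b': 1}
See 'c': counts = {'a': 3, 'b': 1, 'c': 1}
See 'b': counts = {'a': 3, 'b': 2, 'c': 1}

{'a': 3, 'b': 2, 'c': 1}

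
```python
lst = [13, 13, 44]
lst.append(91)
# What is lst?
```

[13, 13, 44, 91]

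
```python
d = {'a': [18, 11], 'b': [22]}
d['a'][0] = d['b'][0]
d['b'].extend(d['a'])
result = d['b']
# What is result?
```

After line 1: d = {'a': [18, 11], 'b': [22]}
After line 2 (a[0] = b[0] = 22): d = {'a': [22, 11], 'b': [22]}
After line 3 (b.extend(a) appends [22, 11]): d = {'a': [22, 11], 'b': [22, 22, 11]}
After line 4: result = d['b'] = [22, 22, 11]

[22, 22, 11]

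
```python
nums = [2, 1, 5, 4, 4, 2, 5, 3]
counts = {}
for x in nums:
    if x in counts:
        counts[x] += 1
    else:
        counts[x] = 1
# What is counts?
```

Initial: counts = {}, nums = [2, 1, 5, 4, 4, 2, 5, 3]
See 2: counts = {2: 1}
See 1: counts = {2: 1, 1: 1}
See 5: counts = {2: 1, 1: 1, 5: 1}
See 4: counts = {2: 1, 1: 1, 5: 1, 4: 1}
See 4: counts = {2: 1, 1: 1, 5: 1, 4: 2}
See 2: counts = {2: 2, 1: 1, 5: 1, 4: 2}
See 5: counts = {2: 2, 1: 1, 5: 2, 4: 2}
See 3: counts = {2: 2, 1: 1, 5: 2, 4: 2, 3: 1}

{2: 2, 1: 1, 5: 2, 4: 2, 3: 1}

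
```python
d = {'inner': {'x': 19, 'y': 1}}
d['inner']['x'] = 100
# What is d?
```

After line 1: d = {'inner': {'x': 19, 'y': 1}}
After line 2 (inner x overwritten): d = {'inner': {'x': 100, 'y': 1}}

{'inner': {'x': 100, 'y': 1}}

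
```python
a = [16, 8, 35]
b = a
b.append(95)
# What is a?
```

After line 1: a = [16, 8, 35]
After line 2 (b = a is an alias, same object): a = [16, 8, 35], b = [16, 8, 35]
After line 3 (b.append mutates the shared list): a = [16, 8, 35, 95], b = [16, 8, 35, 95]

[16, 8, 35, 95]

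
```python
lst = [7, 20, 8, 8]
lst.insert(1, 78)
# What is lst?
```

[7, 78, 20, 8, 8]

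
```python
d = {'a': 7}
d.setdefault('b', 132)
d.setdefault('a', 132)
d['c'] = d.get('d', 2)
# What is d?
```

After line 1: d = {'a': 7}
After line 2 (setdefault adds 'b'=132): d = {'a': 7, 'b': 132}
After line 3 (setdefault 'a' no-op, already exists): d = {'a': 7, 'b': 132}
After line 4 (get('d', 2) returns default since 'd' not in d): d = {'a': 7, 'b': 132, 'c': 2}

{'a': 7, 'b': 132, 'c': 2}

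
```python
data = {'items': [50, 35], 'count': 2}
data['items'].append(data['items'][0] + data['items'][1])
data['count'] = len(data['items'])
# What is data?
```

After line 1: data = {'items': [50, 35], 'count': 2}
After line 2 (append 50 + 35 = 85): data = {'items': [50, 35, 85], 'count': 2}
After line 3 (count = len(items) = 3): data = {'items': [50, 35, 85], 'count': 3}

{'items': [50, 35, 85], 'count': 3}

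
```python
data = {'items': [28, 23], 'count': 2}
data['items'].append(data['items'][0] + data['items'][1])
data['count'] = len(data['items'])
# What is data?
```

After line 1: data = {'items': [28, 23], 'count': 2}
After line 2 (append 28 + 23 = 51): data = {'items': [28, 23, 51], 'count': 2}
After line 3 (count = len(items) = 3): data = {'items': [28, 23, 51], 'count': 3}

{'items': [28, 23, 51], 'count': 3}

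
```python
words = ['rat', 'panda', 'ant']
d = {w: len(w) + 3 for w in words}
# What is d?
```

{'rat': 6, 'panda': 8, 'ant': 6}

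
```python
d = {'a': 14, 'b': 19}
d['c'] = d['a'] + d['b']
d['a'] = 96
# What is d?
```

After line 1: d = {'a': 14, 'b': 19}
After line 2 (d['c'] = 14 + 19): d = {'a': 14, 'b': 19, 'c': 33}
After line 3: d = {'a': 96, 'b': 19, 'c': 33}

{'a': 96, 'b': 19, 'c': 33}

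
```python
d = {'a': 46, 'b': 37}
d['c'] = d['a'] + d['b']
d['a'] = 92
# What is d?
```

After line 1: d = {'a': 46, 'b': 37}
After line 2 (d['c'] = 46 + 37): d = {'a': 46, 'b': 37, 'c': 83}
After line 3: d = {'a': 92, 'b': 37, 'c': 83}

{'a': 92, 'b': 37, 'c': 83}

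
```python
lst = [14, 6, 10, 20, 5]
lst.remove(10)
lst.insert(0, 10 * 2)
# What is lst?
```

After line 1: lst = [14, 6, 10, 20, 5]
After line 2 (remove first 10): lst = [14, 6, 20, 5]
After line 3 (insert 20 at index 0): lst = [20, 14, 6, 20, 5]

[20, 14, 6, 20, 5]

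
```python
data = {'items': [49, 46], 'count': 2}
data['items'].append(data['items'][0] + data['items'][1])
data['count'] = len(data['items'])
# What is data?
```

After line 1: data = {'items': [49, 46], 'count': 2}
After line 2 (append 49 + 46 = 95): data = {'items': [49, 46, 95], 'count': 2}
After line 3 (count = len(items) = 3): data = {'items': [49, 46, 95], 'count': 3}

{'items': [49, 46, 95], 'count': 3}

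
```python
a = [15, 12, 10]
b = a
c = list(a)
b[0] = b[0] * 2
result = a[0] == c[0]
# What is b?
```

After line 1: a = [15, 12, 10]
After line 2 (b = a, alias): a = [15, 12, 10], b = [15, 12, 10]
After line 3 (c = list(a) is a copy, new object): c = [15, 12, 10]
After line 4 (b[0] = 15 * 2 = 30; mutates shared a/b): a = b = [30, 12, 10], c = [15, 12, 10]
After line 5 (a[0] = 30, c[0] = 15; result = False)

[30, 12, 10]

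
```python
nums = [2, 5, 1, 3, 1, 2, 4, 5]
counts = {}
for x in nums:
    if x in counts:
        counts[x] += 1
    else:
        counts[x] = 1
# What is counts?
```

Initial: counts = {}, nums = [2, 5, 1, 3, 1, 2, 4, 5]
See 2: counts = {2: 1}
See 5: counts = {2: 1, 5: 1}
See 1: counts = {2: 1, 5: 1, 1: 1}
See 3: counts = {2: 1, 5: 1, 1: 1, 3: 1}
See 1: counts = {2: 1, 5: 1, 1: 2, 3: 1}
See 2: counts = {2: 2, 5: 1, 1: 2, 3: 1}
See 4: counts = {2: 2, 5: 1, 1: 2, 3: 1, 4: 1}
See 5: counts = {2: 2, 5: 2, 1: 2, 3: 1, 4: 1}

{2: 2, 5: 2, 1: 2, 3: 1, 4: 1}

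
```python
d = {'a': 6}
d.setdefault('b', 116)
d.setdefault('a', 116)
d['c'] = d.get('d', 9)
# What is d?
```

After line 1: d = {'a': 6}
After line 2 (setdefault adds 'b'=116): d = {'a': 6, 'b': 116}
After line 3 (setdefault 'a' no-op, already exists): d = {'a': 6, 'b': 116}
After line 4 (get('d', 9) returns default since 'd' not in d): d = {'a': 6, 'b': 116, 'c': 9}

{'a': 6, 'b': 116, 'c': 9}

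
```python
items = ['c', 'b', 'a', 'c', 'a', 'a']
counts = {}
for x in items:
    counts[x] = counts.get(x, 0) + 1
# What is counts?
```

Initial: counts = {}, items = ['c', 'b', 'a', 'c', 'a', 'a']
See 'c': counts = {'c': 1}
See 'b': counts = {'c': 1, 'b': 1}
See 'a': counts = {'c': 1, 'b': 1, 'a': 1}
See 'c': counts = {'c': 2, 'b': 1, 'a': 1}
See 'a': counts = {'c': 2, 'b': 1, 'a': 2}
See 'a': counts = {'c': 2, 'b': 1, 'a': 3}

{'c': 2, 'b': 1, 'a': 3}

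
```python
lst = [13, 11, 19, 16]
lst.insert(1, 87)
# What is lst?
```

[13, 87, 11, 19, 16]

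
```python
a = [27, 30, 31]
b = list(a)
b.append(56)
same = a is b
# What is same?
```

After line 1: a = [27, 30, 31]
After line 2 (b = list(a) is a shallow copy, new object): a = [27, 30, 31], b = [27, 30, 31]
After line 3 (append only mutates b): a = [27, 30, 31], b = [27, 30, 31, 56]
After line 4 (same = a is b; different objects -> False): same = False

False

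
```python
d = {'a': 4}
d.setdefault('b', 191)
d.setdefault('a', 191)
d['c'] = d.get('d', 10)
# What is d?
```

After line 1: d = {'a': 4}
After line 2 (setdefault adds 'b'=191): d = {'a': 4, 'b': 191}
After line 3 (setdefault 'a' no-op, already exists): d = {'a': 4, 'b': 191}
After line 4 (get('d', 10) returns default since 'd' not in d): d = {'a': 4, 'b': 191, 'c': 10}

{'a': 4, 'b': 191, 'c': 10}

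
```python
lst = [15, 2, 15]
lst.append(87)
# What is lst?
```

[15, 2, 15, 87]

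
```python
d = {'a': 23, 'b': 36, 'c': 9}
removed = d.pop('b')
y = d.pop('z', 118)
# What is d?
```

After line 1: d = {'a': 23, 'b': 36, 'c': 9}
After line 2 (pop 'b' returns 36): d = {'a': 23, 'c': 9}, removed = 36
After line 3 (pop 'z' missing, returns default 118): d = {'a': 23, 'c': 9}, y = 118

{'a': 23, 'c': 9}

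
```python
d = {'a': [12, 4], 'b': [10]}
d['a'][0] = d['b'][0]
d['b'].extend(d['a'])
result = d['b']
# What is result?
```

After line 1: d = {'a': [12, 4], 'b': [10]}
After line 2 (a[0] = b[0] = 10): d = {'a': [10, 4], 'b': [10]}
After line 3 (b.extend(a) appends [10, 4]): d = {'a': [10, 4], 'b': [10, 10, 4]}
After line 4: result = d['b'] = [10, 10, 4]

[10, 10, 4]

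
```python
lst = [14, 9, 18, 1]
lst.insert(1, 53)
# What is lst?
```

[14, 53, 9, 18, 1]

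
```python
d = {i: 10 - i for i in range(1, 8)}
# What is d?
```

{1: 9, 2: 8, 3: 7, 4: 6, 5: 5, 6: 4, 7: 3}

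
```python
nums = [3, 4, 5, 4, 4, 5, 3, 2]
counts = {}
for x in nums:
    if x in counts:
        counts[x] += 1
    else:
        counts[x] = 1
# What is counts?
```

Initial: counts = {}, nums = [3, 4, 5, 4, 4, 5, 3, 2]
See 3: counts = {3: 1}
See 4: counts = {3: 1, 4: 1}
See 5: counts = {3: 1, 4: 1, 5: 1}
See 4: counts = {3: 1, 4: 2, 5: 1}
See 4: counts = {3: 1, 4: 3, 5: 1}
See 5: counts = {3: 1, 4: 3, 5: 2}
See 3: counts = {3: 2, 4: 3, 5: 2}
See 2: counts = {3: 2, 4: 3, 5: 2, 2: 1}

{3: 2, 4: 3, 5: 2, 2: 1}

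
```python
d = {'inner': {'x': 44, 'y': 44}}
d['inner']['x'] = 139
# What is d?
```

After line 1: d = {'inner': {'x': 44, 'y': 44}}
After line 2 (inner x overwritten): d = {'inner': {'x': 139, 'y': 44}}

{'inner': {'x': 139, 'y': 44}}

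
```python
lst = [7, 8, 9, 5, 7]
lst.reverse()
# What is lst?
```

[7, 5, 9, 8, 7]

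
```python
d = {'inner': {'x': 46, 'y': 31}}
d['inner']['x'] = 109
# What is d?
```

After line 1: d = {'inner': {'x': 46, 'y': 31}}
After line 2 (inner x overwritten): d = {'inner': {'x': 109, 'y': 31}}

{'inner': {'x': 109, 'y': 31}}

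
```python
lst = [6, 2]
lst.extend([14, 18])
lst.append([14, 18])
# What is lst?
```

After line 1: lst = [6, 2]
After line 2 (extend unpacks [14, 18]): lst = [6, 2, 14, 18]
After line 3 (append adds [14, 18] as single element): lst = [6, 2, 14, 18, [14, 18]]

[6, 2, 14, 18, [14, 18]]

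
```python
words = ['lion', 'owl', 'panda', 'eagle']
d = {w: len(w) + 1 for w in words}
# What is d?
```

{'lion': 5, 'owl': 4, 'panda': 6, 'eagle': 6}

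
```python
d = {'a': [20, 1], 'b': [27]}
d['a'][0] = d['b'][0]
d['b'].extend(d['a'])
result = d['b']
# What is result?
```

After line 1: d = {'a': [20, 1], 'b': [27]}
After line 2 (a[0] = b[0] = 27): d = {'a': [27, 1], 'b': [27]}
After line 3 (b.extend(a) appends [27, 1]): d = {'a': [27, 1], 'b': [27, 27, 1]}
After line 4: result = d['b'] = [27, 27, 1]

[27, 27, 1]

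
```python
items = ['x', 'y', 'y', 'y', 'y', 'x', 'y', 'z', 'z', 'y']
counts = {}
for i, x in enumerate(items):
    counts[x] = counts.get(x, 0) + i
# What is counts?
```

Initial: counts = {}, items = ['x', 'y', 'y', 'y', 'y', 'x', 'y', 'z', 'z', 'y']
i=0, x='x': counts = {'x': 0}
i=1, x='y': counts = {'x': 0, 'y': 1}
i=2, x='y': counts = {'x': 0, 'y': 3}
i=3, x='y': counts = {'x': 0, 'y': 6}
i=4, x='y': counts = {'x': 0, 'y': 10}
i=5, x='x': counts = {'x': 5, 'y': 10}
i=6, x='y': counts = {'x': 5, 'y': 16}
i=7, x='z': counts = {'x': 5, 'y': 16, 'z': 7}
i=8, x='z': counts = {'x': 5, 'y': 16, 'z': 15}
i=9, x='y': counts = {'x': 5, 'y': 25, 'z': 15}

{'x': 5, 'y': 25, 'z': 15}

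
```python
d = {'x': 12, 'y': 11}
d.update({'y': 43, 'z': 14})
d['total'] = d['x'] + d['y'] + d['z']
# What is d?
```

After line 1: d = {'x': 12, 'y': 11}
After line 2 (y overwritten, z added): d = {'x': 12, 'y': 43, 'z': 14}
After line 3 (total = 12 + 43 + 14 = 69): d = {'x': 12, 'y': 43, 'z': 14, 'total': 69}

{'x': 12, 'y': 43, 'z': 14, 'total': 69}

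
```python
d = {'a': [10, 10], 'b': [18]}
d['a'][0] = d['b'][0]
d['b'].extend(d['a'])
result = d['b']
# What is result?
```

After line 1: d = {'a': [10, 10], 'b': [18]}
After line 2 (a[0] = b[0] = 18): d = {'a': [18, 10], 'b': [18]}
After line 3 (b.extend(a) appends [18, 10]): d = {'a': [18, 10], 'b': [18, 18, 10]}
After line 4: result = d['b'] = [18, 18, 10]

[18, 18, 10]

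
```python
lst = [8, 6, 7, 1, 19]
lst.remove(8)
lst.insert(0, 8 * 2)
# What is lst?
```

After line 1: lst = [8, 6, 7, 1, 19]
After line 2 (remove first 8): lst = [6, 7, 1, 19]
After line 3 (insert 16 at index 0): lst = [16, 6, 7, 1, 19]

[16, 6, 7, 1, 19]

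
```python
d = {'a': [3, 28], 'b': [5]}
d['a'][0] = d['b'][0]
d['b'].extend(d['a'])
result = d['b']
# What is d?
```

After line 1: d = {'a': [3, 28], 'b': [5]}
After line 2 (a[0] = b[0] = 5): d = {'a': [5, 28], 'b': [5]}
After line 3 (b.extend(a) appends [5, 28]): d = {'a': [5, 28], 'b': [5, 5, 28]}
After line 4: result = d['b'] = [5, 5, 28]

{'a': [5, 28], 'b': [5, 5, 28]}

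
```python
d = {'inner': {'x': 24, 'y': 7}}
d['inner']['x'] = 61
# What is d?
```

After line 1: d = {'inner': {'x': 24, 'y': 7}}
After line 2 (inner x overwritten): d = {'inner': {'x': 61, 'y': 7}}

{'inner': {'x': 61, 'y': 7}}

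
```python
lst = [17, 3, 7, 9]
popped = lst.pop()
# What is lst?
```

[17, 3, 7]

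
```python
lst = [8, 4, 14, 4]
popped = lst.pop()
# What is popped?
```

4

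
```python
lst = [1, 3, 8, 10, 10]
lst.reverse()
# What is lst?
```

[10, 10, 8, 3, 1]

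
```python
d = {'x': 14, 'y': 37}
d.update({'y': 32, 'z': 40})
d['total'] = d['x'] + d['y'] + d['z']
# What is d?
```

After line 1: d = {'x': 14, 'y': 37}
After line 2 (y overwritten, z added): d = {'x': 14, 'y': 32, 'z': 40}
After line 3 (total = 14 + 32 + 40 = 86): d = {'x': 14, 'y': 32, 'z': 40, 'total': 86}

{'x': 14, 'y': 32, 'z': 40, 'total': 86}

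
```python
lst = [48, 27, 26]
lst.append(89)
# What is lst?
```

[48, 27, 26, 89]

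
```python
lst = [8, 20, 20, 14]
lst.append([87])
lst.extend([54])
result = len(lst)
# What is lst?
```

After line 1: lst = [8, 20, 20, 14]
After line 2 (append adds [87] as single element): lst = [8, 20, 20, 14, [87]]
After line 3 (extend unpacks [54], adds 54): lst = [8, 20, 20, 14, [87], 54]
After line 4: result = len(lst) = 6

[8, 20, 20, 14, [87], 54]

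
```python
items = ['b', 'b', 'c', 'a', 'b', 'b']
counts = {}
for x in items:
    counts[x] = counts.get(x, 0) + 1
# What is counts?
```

Initial: counts = {}, items = ['b', 'b', 'c', 'a', 'b', 'b']
See 'b': counts = {'b': 1}
See 'b': counts = {'b': 2}
See 'c': counts = {'b': 2, 'c': 1}
See 'a': counts = {'b': 2, 'c': 1, 'a': 1}
See 'b': counts = {'b': 3, 'c': 1, 'a': 1}
See 'b': counts = {'b': 4, 'c': 1, 'a': 1}

{'b': 4, 'c': 1, 'a': 1}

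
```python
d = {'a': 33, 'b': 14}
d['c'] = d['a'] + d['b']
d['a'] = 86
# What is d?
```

After line 1: d = {'a': 33, 'b': 14}
After line 2 (d['c'] = 33 + 14): d = {'a': 33, 'b': 14, 'c': 47}
After line 3: d = {'a': 86, 'b': 14, 'c': 47}

{'a': 86, 'b': 14, 'c': 47}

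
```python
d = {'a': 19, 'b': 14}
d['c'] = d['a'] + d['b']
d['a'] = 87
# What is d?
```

After line 1: d = {'a': 19, 'b': 14}
After line 2 (d['c'] = 19 + 14): d = {'a': 19, 'b': 14, 'c': 33}
After line 3: d = {'a': 87, 'b': 14, 'c': 33}

{'a': 87, 'b': 14, 'c': 33}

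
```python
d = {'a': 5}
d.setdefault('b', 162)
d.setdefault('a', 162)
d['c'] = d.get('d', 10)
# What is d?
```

After line 1: d = {'a': 5}
After line 2 (setdefault adds 'b'=162): d = {'a': 5, 'b': 162}
After line 3 (setdefault 'a' no-op, already exists): d = {'a': 5, 'b': 162}
After line 4 (get('d', 10) returns default since 'd' not in d): d = {'a': 5, 'b': 162, 'c': 10}

{'a': 5, 'b': 162, 'c': 10}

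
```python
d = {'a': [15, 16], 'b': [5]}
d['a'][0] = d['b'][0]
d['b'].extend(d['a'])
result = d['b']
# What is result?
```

After line 1: d = {'a': [15, 16], 'b': [5]}
After line 2 (a[0] = b[0] = 5): d = {'a': [5, 16], 'b': [5]}
After line 3 (b.extend(a) appends [5, 16]): d = {'a': [5, 16], 'b': [5, 5, 16]}
After line 4: result = d['b'] = [5, 5, 16]

[5, 5, 16]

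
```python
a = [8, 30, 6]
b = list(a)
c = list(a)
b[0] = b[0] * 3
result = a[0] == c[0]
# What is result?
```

After line 1: a = [8, 30, 6]
After line 2 (b = list(a), copy): a = [8, 30, 6], b = [8, 30, 6]
After line 3 (c = list(a) is a copy, new object): c = [8, 30, 6]
After line 4 (b[0] = 8 * 3 = 24; only b mutates (copy)): a = [8, 30, 6], b = [24, 30, 6], c = [8, 30, 6]
After line 5 (a[0] = 8, c[0] = 8; result = True)

True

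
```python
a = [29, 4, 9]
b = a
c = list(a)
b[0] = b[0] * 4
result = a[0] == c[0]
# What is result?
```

After line 1: a = [29, 4, 9]
After line 2 (b = a, alias): a = [29, 4, 9], b = [29, 4, 9]
After line 3 (c = list(a) is a copy, new object): c = [29, 4, 9]
After line 4 (b[0] = 29 * 4 = 116; mutates shared a/b): a = b = [116, 4, 9], c = [29, 4, 9]
After line 5 (a[0] = 116, c[0] = 29; result = False)

False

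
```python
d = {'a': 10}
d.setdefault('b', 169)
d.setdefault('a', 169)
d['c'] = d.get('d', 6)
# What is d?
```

After line 1: d = {'a': 10}
After line 2 (setdefault adds 'b'=169): d = {'a': 10, 'b': 169}
After line 3 (setdefault 'a' no-op, already exists): d = {'a': 10, 'b': 169}
After line 4 (get('d', 6) returns default since 'd' not in d): d = {'a': 10, 'b': 169, 'c': 6}

{'a': 10, 'b': 169, 'c': 6}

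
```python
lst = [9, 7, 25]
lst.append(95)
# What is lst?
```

[9, 7, 25, 95]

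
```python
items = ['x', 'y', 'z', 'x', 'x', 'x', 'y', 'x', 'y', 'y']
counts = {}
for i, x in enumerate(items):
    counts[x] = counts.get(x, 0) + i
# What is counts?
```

Initial: counts = {}, items = ['x', 'y', 'z', 'x', 'x', 'x', 'y', 'x', 'y', 'y']
i=0, x='x': counts = {'x': 0}
i=1, x='y': counts = {'x': 0, 'y': 1}
i=2, x='z': counts = {'x': 0, 'y': 1, 'z': 2}
i=3, x='x': counts = {'x': 3, 'y': 1, 'z': 2}
i=4, x='x': counts = {'x': 7, 'y': 1, 'z': 2}
i=5, x='x': counts = {'x': 12, 'y': 1, 'z': 2}
i=6, x='y': counts = {'x': 12, 'y': 7, 'z': 2}
i=7, x='x': counts = {'x': 19, 'y': 7, 'z': 2}
i=8, x='y': counts = {'x': 19, 'y': 15, 'z': 2}
i=9, x='y': counts = {'x': 19, 'y': 24, 'z': 2}

{'x': 19, 'y': 24, 'z': 2}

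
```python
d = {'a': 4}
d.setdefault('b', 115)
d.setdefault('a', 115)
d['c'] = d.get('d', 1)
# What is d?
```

After line 1: d = {'a': 4}
After line 2 (setdefault adds 'b'=115): d = {'a': 4, 'b': 115}
After line 3 (setdefault 'a' no-op, already exists): d = {'a': 4, 'b': 115}
After line 4 (get('d', 1) returns default since 'd' not in d): d = {'a': 4, 'b': 115, 'c': 1}

{'a': 4, 'b': 115, 'c': 1}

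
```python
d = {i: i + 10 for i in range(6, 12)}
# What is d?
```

{6: 16, 7: 17, 8: 18, 9: 19, 10: 20, 11: 21}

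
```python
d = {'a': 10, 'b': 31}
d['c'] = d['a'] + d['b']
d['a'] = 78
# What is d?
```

After line 1: d = {'a': 10, 'b': 31}
After line 2 (d['c'] = 10 + 31): d = {'a': 10, 'b': 31, 'c': 41}
After line 3: d = {'a': 78, 'b': 31, 'c': 41}

{'a': 78, 'b': 31, 'c': 41}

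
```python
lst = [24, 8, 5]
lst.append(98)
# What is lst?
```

[24, 8, 5, 98]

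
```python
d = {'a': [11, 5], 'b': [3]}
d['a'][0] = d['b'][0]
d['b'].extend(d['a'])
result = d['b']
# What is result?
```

After line 1: d = {'a': [11, 5], 'b': [3]}
After line 2 (a[0] = b[0] = 3): d = {'a': [3, 5], 'b': [3]}
After line 3 (b.extend(a) appends [3, 5]): d = {'a': [3, 5], 'b': [3, 3, 5]}
After line 4: result = d['b'] = [3, 3, 5]

[3, 3, 5]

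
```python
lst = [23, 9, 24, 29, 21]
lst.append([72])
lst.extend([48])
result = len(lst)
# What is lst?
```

After line 1: lst = [23, 9, 24, 29, 21]
After line 2 (append adds [72] as single element): lst = [23, 9, 24, 29, 21, [72]]
After line 3 (extend unpacks [48], adds 48): lst = [23, 9, 24, 29, 21, [72], 48]
After line 4: result = len(lst) = 7

[23, 9, 24, 29, 21, [72], 48]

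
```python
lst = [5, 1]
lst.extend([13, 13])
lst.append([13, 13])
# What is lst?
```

After line 1: lst = [5, 1]
After line 2 (extend unpacks [13, 13]): lst = [5, 1, 13, 13]
After line 3 (append adds [13, 13] as single element): lst = [5, 1, 13, 13, [13, 13]]

[5, 1, 13, 13, [13, 13]]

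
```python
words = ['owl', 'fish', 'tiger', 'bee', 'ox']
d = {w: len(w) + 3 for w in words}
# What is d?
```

{'owl': 6, 'fish': 7, 'tiger': 8, 'bee': 6, 'ox': 5}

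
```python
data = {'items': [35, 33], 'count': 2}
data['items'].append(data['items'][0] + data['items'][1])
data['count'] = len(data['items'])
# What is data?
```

After line 1: data = {'items': [35, 33], 'count': 2}
After line 2 (append 35 + 33 = 68): data = {'items': [35, 33, 68], 'count': 2}
After line 3 (count = len(items) = 3): data = {'items': [35, 33, 68], 'count': 3}

{'items': [35, 33, 68], 'count': 3}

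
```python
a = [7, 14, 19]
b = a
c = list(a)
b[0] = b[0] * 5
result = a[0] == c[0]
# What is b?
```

After line 1: a = [7, 14, 19]
After line 2 (b = a, alias): a = [7, 14, 19], b = [7, 14, 19]
After line 3 (c = list(a) is a copy, new object): c = [7, 14, 19]
After line 4 (b[0] = 7 * 5 = 35; mutates shared a/b): a = b = [35, 14, 19], c = [7, 14, 19]
After line 5 (a[0] = 35, c[0] = 7; result = False)

[35, 14, 19]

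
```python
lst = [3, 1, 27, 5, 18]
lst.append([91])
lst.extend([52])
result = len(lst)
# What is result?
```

After line 1: lst = [3, 1, 27, 5, 18]
After line 2 (append adds [91] as single element): lst = [3, 1, 27, 5, 18, [91]]
After line 3 (extend unpacks [52], adds 52): lst = [3, 1, 27, 5, 18, [91], 52]
After line 4: result = len(lst) = 7

7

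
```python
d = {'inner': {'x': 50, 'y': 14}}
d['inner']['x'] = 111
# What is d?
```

After line 1: d = {'inner': {'x': 50, 'y': 14}}
After line 2 (inner x overwritten): d = {'inner': {'x': 111, 'y': 14}}

{'inner': {'x': 111, 'y': 14}}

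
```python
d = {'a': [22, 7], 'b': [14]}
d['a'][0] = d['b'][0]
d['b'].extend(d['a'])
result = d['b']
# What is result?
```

After line 1: d = {'a': [22, 7], 'b': [14]}
After line 2 (a[0] = b[0] = 14): d = {'a': [14, 7], 'b': [14]}
After line 3 (b.extend(a) appends [14, 7]): d = {'a': [14, 7], 'b': [14, 14, 7]}
After line 4: result = d['b'] = [14, 14, 7]

[14, 14, 7]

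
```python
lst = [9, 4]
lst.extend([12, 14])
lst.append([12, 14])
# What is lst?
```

After line 1: lst = [9, 4]
After line 2 (extend unpacks [12, 14]): lst = [9, 4, 12, 14]
After line 3 (append adds [12, 14] as single element): lst = [9, 4, 12, 14, [12, 14]]

[9, 4, 12, 14, [12, 14]]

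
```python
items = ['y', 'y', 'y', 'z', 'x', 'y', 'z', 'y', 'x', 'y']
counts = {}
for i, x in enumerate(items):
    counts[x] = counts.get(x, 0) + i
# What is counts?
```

Initial: counts = {}, items = ['y', 'y', 'y', 'z', 'x', 'y', 'z', 'y', 'x', 'y']
i=0, x='y': counts = {'y': 0}
i=1, x='y': counts = {'y': 1}
i=2, x='y': counts = {'y': 3}
i=3, x='z': counts = {'y': 3, 'z': 3}
i=4, x='x': counts = {'y': 3, 'z': 3, 'x': 4}
i=5, x='y': counts = {'y': 8, 'z': 3, 'x': 4}
i=6, x='z': counts = {'y': 8, 'z': 9, 'x': 4}
i=7, x='y': counts = {'y': 15, 'z': 9, 'x': 4}
i=8, x='x': counts = {'y': 15, 'z': 9, 'x': 12}
i=9, x='y': counts = {'y': 24, 'z': 9, 'x': 12}

{'y': 24, 'z': 9, 'x': 12}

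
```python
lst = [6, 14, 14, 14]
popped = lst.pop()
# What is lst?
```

[6, 14, 14]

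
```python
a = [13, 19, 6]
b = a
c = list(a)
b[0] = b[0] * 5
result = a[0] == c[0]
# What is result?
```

After line 1: a = [13, 19, 6]
After line 2 (b = a, alias): a = [13, 19, 6], b = [13, 19, 6]
After line 3 (c = list(a) is a copy, new object): c = [13, 19, 6]
After line 4 (b[0] = 13 * 5 = 65; mutates shared a/b): a = b = [65, 19, 6], c = [13, 19, 6]
After line 5 (a[0] = 65, c[0] = 13; result = False)

False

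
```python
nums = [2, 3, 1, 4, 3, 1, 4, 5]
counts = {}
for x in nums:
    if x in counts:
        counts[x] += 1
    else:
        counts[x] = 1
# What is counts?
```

Initial: counts = {}, nums = [2, 3, 1, 4, 3, 1, 4, 5]
See 2: counts = {2: 1}
See 3: counts = {2: 1, 3: 1}
See 1: counts = {2: 1, 3: 1, 1: 1}
See 4: counts = {2: 1, 3: 1, 1: 1, 4: 1}
See 3: counts = {2: 1, 3: 2, 1: 1, 4: 1}
See 1: counts = {2: 1, 3: 2, 1: 2, 4: 1}
See 4: counts = {2: 1, 3: 2, 1: 2, 4: 2}
See 5: counts = {2: 1, 3: 2, 1: 2, 4: 2, 5: 1}

{2: 1, 3: 2, 1: 2, 4: 2, 5: 1}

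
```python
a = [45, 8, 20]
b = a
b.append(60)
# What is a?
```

After line 1: a = [45, 8, 20]
After line 2 (b = a is an alias, same object): a = [45, 8, 20], b = [45, 8, 20]
After line 3 (b.append mutates the shared list): a = [45, 8, 20, 60], b = [45, 8, 20, 60]

[45, 8, 20, 60]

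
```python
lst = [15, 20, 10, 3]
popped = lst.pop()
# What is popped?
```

3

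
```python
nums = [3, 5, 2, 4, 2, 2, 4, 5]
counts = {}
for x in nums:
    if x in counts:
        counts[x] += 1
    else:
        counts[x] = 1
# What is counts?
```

Initial: counts = {}, nums = [3, 5, 2, 4, 2, 2, 4, 5]
See 3: counts = {3: 1}
See 5: counts = {3: 1, 5: 1}
See 2: counts = {3: 1, 5: 1, 2: 1}
See 4: counts = {3: 1, 5: 1, 2: 1, 4: 1}
See 2: counts = {3: 1, 5: 1, 2: 2, 4: 1}
See 2: counts = {3: 1, 5: 1, 2: 3, 4: 1}
See 4: counts = {3: 1, 5: 1, 2: 3, 4: 2}
See 5: counts = {3: 1, 5: 2, 2: 3, 4: 2}

{3: 1, 5: 2, 2: 3, 4: 2}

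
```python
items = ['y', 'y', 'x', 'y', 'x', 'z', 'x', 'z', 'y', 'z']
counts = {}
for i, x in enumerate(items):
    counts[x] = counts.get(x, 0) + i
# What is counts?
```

Initial: counts = {}, items = ['y', 'y', 'x', 'y', 'x', 'z', 'x', 'z', 'y', 'z']
i=0, x='y': counts = {'y': 0}
i=1, x='y': counts = {'y': 1}
i=2, x='x': counts = {'y': 1, 'x': 2}
i=3, x='y': counts = {'y': 4, 'x': 2}
i=4, x='x': counts = {'y': 4, 'x': 6}
i=5, x='z': counts = {'y': 4, 'x': 6, 'z': 5}
i=6, x='x': counts = {'y': 4, 'x': 12, 'z': 5}
i=7, x='z': counts = {'y': 4, 'x': 12, 'z': 12}
i=8, x='y': counts = {'y': 12, 'x': 12, 'z': 12}
i=9, x='z': counts = {'y': 12, 'x': 12, 'z': 21}

{'y': 12, 'x': 12, 'z': 21}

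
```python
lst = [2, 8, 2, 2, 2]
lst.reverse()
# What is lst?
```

[2, 2, 2, 8, 2]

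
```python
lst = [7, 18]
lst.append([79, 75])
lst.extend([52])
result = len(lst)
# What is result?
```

After line 1: lst = [7, 18]
After line 2 (append adds [79, 75] as single element): lst = [7, 18, [79, 75]]
After line 3 (extend unpacks [52], adds 52): lst = [7, 18, [79, 75], 52]
After line 4: result = len(lst) = 4

4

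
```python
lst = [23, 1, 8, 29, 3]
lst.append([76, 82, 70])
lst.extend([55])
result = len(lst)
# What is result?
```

After line 1: lst = [23, 1, 8, 29, 3]
After line 2 (append adds [76, 82, 70] as single element): lst = [23, 1, 8, 29, 3, [76, 82, 70]]
After line 3 (extend unpacks [55], adds 55): lst = [23, 1, 8, 29, 3, [76, 82, 70], 55]
After line 4: result = len(lst) = 7

7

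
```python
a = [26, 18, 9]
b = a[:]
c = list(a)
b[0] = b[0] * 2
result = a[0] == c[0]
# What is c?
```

After line 1: a = [26, 18, 9]
After line 2 (b = a[:], copy): a = [26, 18, 9], b = [26, 18, 9]
After line 3 (c = list(a) is a copy, new object): c = [26, 18, 9]
After line 4 (b[0] = 26 * 2 = 52; only b mutates (copy)): a = [26, 18, 9], b = [52, 18, 9], c = [26, 18, 9]
After line 5 (a[0] = 26, c[0] = 26; result = True)

[26, 18, 9]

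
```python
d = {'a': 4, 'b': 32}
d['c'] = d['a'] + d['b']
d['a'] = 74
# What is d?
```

After line 1: d = {'a': 4, 'b': 32}
After line 2 (d['c'] = 4 + 32): d = {'a': 4, 'b': 32, 'c': 36}
After line 3: d = {'a': 74, 'b': 32, 'c': 36}

{'a': 74, 'b': 32, 'c': 36}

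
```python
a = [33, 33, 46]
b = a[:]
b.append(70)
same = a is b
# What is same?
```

After line 1: a = [33, 33, 46]
After line 2 (b = a[:] is a shallow copy, new object): a = [33, 33, 46], b = [33, 33, 46]
After line 3 (append only mutates b): a = [33, 33, 46], b = [33, 33, 46, 70]
After line 4 (same = a is b; different objects -> False): same = False

False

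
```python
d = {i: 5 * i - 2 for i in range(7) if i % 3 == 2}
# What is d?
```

{2: 8, 5: 23}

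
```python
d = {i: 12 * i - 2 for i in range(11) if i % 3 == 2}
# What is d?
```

{2: 22, 5: 58, 8: 94}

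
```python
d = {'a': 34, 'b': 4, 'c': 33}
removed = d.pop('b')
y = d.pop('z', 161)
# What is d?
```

After line 1: d = {'a': 34, 'b': 4, 'c': 33}
After line 2 (pop 'b' returns 4): d = {'a': 34, 'c': 33}, removed = 4
After line 3 (pop 'z' missing, returns default 161): d = {'a': 34, 'c': 33}, y = 161

{'a': 34, 'c': 33}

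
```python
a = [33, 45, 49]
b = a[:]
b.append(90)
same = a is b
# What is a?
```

After line 1: a = [33, 45, 49]
After line 2 (b = a[:] is a shallow copy, new object): a = [33, 45, 49], b = [33, 45, 49]
After line 3 (append only mutates b): a = [33, 45, 49], b = [33, 45, 49, 90]
After line 4 (same = a is b; different objects -> False): same = False

[33, 45, 49]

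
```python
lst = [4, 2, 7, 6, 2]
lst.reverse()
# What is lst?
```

[2, 6, 7, 2, 4]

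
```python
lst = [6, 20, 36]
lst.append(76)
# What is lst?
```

[6, 20, 36, 76]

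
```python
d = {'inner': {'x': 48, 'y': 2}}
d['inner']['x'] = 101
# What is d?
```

After line 1: d = {'inner': {'x': 48, 'y': 2}}
After line 2 (inner x overwritten): d = {'inner': {'x': 101, 'y': 2}}

{'inner': {'x': 101, 'y': 2}}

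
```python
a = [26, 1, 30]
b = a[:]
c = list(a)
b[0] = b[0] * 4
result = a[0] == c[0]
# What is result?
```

After line 1: a = [26, 1, 30]
After line 2 (b = a[:], copy): a = [26, 1, 30], b = [26, 1, 30]
After line 3 (c = list(a) is a copy, new object): c = [26, 1, 30]
After line 4 (b[0] = 26 * 4 = 104; only b mutates (copy)): a = [26, 1, 30], b = [104, 1, 30], c = [26, 1, 30]
After line 5 (a[0] = 26, c[0] = 26; result = True)

True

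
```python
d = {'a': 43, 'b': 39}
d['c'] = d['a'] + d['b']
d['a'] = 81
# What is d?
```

After line 1: d = {'a': 43, 'b': 39}
After line 2 (d['c'] = 43 + 39): d = {'a': 43, 'b': 39, 'c': 82}
After line 3: d = {'a': 81, 'b': 39, 'c': 82}

{'a': 81, 'b': 39, 'c': 82}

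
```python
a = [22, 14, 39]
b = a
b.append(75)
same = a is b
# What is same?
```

After line 1: a = [22, 14, 39]
After line 2 (b = a is an alias, same object): a = [22, 14, 39], b = [22, 14, 39]
After line 3 (b.append mutates the shared list): a = [22, 14, 39, 75], b = [22, 14, 39, 75]
After line 4 (same = a is b; same object -> True): same = True

True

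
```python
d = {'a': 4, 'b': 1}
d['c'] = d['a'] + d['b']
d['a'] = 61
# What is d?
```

After line 1: d = {'a': 4, 'b': 1}
After line 2 (d['c'] = 4 + 1): d = {'a': 4, 'b': 1, 'c': 5}
After line 3: d = {'a': 61, 'b': 1, 'c': 5}

{'a': 61, 'b': 1, 'c': 5}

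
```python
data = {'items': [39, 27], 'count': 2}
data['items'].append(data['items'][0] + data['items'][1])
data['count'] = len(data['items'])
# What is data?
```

After line 1: data = {'items': [39, 27], 'count': 2}
After line 2 (append 39 + 27 = 66): data = {'items': [39, 27, 66], 'count': 2}
After line 3 (count = len(items) = 3): data = {'items': [39, 27, 66], 'count': 3}

{'items': [39, 27, 66], 'count': 3}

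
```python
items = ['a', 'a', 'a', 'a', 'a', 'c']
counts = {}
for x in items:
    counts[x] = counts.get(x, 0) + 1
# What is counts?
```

Initial: counts = {}, items = ['a', 'a', 'a', 'a', 'a', 'c']
See 'a': counts = {'a': 1}
See 'a': counts = {'a': 2}
See 'a': counts = {'a': 3}
See 'a': counts = {'a': 4}
See 'a': counts = {'a': 5}
See 'c': counts = {'a': 5, 'c': 1}

{'a': 5, 'c': 1}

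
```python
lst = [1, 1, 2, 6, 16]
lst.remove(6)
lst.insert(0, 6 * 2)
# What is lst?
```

After line 1: lst = [1, 1, 2, 6, 16]
After line 2 (remove first 6): lst = [1, 1, 2, 16]
After line 3 (insert 12 at index 0): lst = [12, 1, 1, 2, 16]

[12, 1, 1, 2, 16]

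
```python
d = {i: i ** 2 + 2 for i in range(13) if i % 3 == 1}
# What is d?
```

{1: 3, 4: 18, 7: 51, 10: 102}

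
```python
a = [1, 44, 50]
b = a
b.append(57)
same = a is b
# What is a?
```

After line 1: a = [1, 44, 50]
After line 2 (b = a is an alias, same object): a = [1, 44, 50], b = [1, 44, 50]
After line 3 (b.append mutates the shared list): a = [1, 44, 50, 57], b = [1, 44, 50, 57]
After line 4 (same = a is b; same object -> True): same = True

[1, 44, 50, 57]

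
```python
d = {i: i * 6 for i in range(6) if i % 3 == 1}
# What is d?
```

{1: 6, 4: 24}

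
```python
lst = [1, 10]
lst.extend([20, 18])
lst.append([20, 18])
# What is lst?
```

After line 1: lst = [1, 10]
After line 2 (extend unpacks [20, 18]): lst = [1, 10, 20, 18]
After line 3 (append adds [20, 18] as single element): lst = [1, 10, 20, 18, [20, 18]]

[1, 10, 20, 18, [20, 18]]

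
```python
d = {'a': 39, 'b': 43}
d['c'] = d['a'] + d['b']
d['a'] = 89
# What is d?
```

After line 1: d = {'a': 39, 'b': 43}
After line 2 (d['c'] = 39 + 43): d = {'a': 39, 'b': 43, 'c': 82}
After line 3: d = {'a': 89, 'b': 43, 'c': 82}

{'a': 89, 'b': 43, 'c': 82}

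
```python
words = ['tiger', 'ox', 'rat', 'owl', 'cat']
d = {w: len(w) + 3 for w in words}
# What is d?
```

{'tiger': 8, 'ox': 5, 'rat': 6, 'owl': 6, 'cat': 6}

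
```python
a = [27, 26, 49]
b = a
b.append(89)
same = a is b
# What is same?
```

After line 1: a = [27, 26, 49]
After line 2 (b = a is an alias, same object): a = [27, 26, 49], b = [27, 26, 49]
After line 3 (b.append mutates the shared list): a = [27, 26, 49, 89], b = [27, 26, 49, 89]
After line 4 (same = a is b; same object -> True): same = True

True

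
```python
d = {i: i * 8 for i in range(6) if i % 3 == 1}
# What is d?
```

{1: 8, 4: 32}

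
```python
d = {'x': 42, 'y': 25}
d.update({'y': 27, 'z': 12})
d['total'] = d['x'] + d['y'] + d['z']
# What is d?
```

After line 1: d = {'x': 42, 'y': 25}
After line 2 (y overwritten, z added): d = {'x': 42, 'y': 27, 'z': 12}
After line 3 (total = 42 + 27 + 12 = 81): d = {'x': 42, 'y': 27, 'z': 12, 'total': 81}

{'x': 42, 'y': 27, 'z': 12, 'total': 81}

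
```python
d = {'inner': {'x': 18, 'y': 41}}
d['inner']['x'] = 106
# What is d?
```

After line 1: d = {'inner': {'x': 18, 'y': 41}}
After line 2 (inner x overwritten): d = {'inner': {'x': 106, 'y': 41}}

{'inner': {'x': 106, 'y': 41}}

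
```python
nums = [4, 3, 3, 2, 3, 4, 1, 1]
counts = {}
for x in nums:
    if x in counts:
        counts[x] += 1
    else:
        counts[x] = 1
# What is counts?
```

Initial: counts = {}, nums = [4, 3, 3, 2, 3, 4, 1, 1]
See 4: counts = {4: 1}
See 3: counts = {4: 1, 3: 1}
See 3: counts = {4: 1, 3: 2}
See 2: counts = {4: 1, 3: 2, 2: 1}
See 3: counts = {4: 1, 3: 3, 2: 1}
See 4: counts = {4: 2, 3: 3, 2: 1}
See 1: counts = {4: 2, 3: 3, 2: 1, 1: 1}
See 1: counts = {4: 2, 3: 3, 2: 1, 1: 2}

{4: 2, 3: 3, 2: 1, 1: 2}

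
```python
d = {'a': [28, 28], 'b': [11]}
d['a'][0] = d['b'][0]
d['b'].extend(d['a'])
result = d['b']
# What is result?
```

After line 1: d = {'a': [28, 28], 'b': [11]}
After line 2 (a[0] = b[0] = 11): d = {'a': [11, 28], 'b': [11]}
After line 3 (b.extend(a) appends [11, 28]): d = {'a': [11, 28], 'b': [11, 11, 28]}
After line 4: result = d['b'] = [11, 11, 28]

[11, 11, 28]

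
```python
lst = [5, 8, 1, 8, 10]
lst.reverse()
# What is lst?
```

[10, 8, 1, 8, 5]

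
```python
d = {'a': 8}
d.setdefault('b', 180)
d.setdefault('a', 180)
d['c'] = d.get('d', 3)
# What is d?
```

After line 1: d = {'a': 8}
After line 2 (setdefault adds 'b'=180): d = {'a': 8, 'b': 180}
After line 3 (setdefault 'a' no-op, already exists): d = {'a': 8, 'b': 180}
After line 4 (get('d', 3) returns default since 'd' not in d): d = {'a': 8, 'b': 180, 'c': 3}

{'a': 8, 'b': 180, 'c': 3}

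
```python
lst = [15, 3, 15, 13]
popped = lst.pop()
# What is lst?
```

[15, 3, 15]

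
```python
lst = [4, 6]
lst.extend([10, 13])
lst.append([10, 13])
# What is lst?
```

After line 1: lst = [4, 6]
After line 2 (extend unpacks [10, 13]): lst = [4, 6, 10, 13]
After line 3 (append adds [10, 13] as single element): lst = [4, 6, 10, 13, [10, 13]]

[4, 6, 10, 13, [10, 13]]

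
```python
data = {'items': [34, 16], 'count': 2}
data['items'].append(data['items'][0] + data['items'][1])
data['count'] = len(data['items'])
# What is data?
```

After line 1: data = {'items': [34, 16], 'count': 2}
After line 2 (append 34 + 16 = 50): data = {'items': [34, 16, 50], 'count': 2}
After line 3 (count = len(items) = 3): data = {'items': [34, 16, 50], 'count': 3}

{'items': [34, 16, 50], 'count': 3}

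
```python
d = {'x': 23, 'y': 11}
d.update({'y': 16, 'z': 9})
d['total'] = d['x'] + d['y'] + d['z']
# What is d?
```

After line 1: d = {'x': 23, 'y': 11}
After line 2 (y overwritten, z added): d = {'x': 23, 'y': 16, 'z': 9}
After line 3 (total = 23 + 16 + 9 = 48): d = {'x': 23, 'y': 16, 'z': 9, 'total': 48}

{'x': 23, 'y': 16, 'z': 9, 'total': 48}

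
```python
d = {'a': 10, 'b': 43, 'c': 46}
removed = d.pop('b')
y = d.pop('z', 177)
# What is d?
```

After line 1: d = {'a': 10, 'b': 43, 'c': 46}
After line 2 (pop 'b' returns 43): d = {'a': 10, 'c': 46}, removed = 43
After line 3 (pop 'z' missing, returns default 177): d = {'a': 10, 'c': 46}, y = 177

{'a': 10, 'c': 46}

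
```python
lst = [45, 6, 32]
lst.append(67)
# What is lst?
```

[45, 6, 32, 67]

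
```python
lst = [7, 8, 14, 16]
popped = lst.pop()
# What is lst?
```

[7, 8, 14]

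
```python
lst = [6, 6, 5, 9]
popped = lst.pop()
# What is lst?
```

[6, 6, 5]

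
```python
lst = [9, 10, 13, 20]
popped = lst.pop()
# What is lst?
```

[9, 10, 13]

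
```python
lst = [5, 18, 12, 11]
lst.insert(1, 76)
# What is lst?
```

[5, 76, 18, 12, 11]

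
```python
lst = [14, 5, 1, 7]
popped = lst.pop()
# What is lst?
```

[14, 5, 1]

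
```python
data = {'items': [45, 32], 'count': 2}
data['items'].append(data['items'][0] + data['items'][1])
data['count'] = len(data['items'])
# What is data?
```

After line 1: data = {'items': [45, 32], 'count': 2}
After line 2 (append 45 + 32 = 77): data = {'items': [45, 32, 77], 'count': 2}
After line 3 (count = len(items) = 3): data = {'items': [45, 32, 77], 'count': 3}

{'items': [45, 32, 77], 'count': 3}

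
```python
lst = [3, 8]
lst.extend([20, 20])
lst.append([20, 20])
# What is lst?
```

After line 1: lst = [3, 8]
After line 2 (extend unpacks [20, 20]): lst = [3, 8, 20, 20]
After line 3 (append adds [20, 20] as single element): lst = [3, 8, 20, 20, [20, 20]]

[3, 8, 20, 20, [20, 20]]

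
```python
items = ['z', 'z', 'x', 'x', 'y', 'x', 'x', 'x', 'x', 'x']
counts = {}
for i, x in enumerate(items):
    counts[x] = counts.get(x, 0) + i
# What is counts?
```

Initial: counts = {}, items = ['z', 'z', 'x', 'x', 'y', 'x', 'x', 'x', 'x', 'x']
i=0, x='z': counts = {'z': 0}
i=1, x='z': counts = {'z': 1}
i=2, x='x': counts = {'z': 1, 'x': 2}
i=3, x='x': counts = {'z': 1, 'x': 5}
i=4, x='y': counts = {'z': 1, 'x': 5, 'y': 4}
i=5, x='x': counts = {'z': 1, 'x': 10, 'y': 4}
i=6, x='x': counts = {'z': 1, 'x': 16, 'y': 4}
i=7, x='x': counts = {'z': 1, 'x': 23, 'y': 4}
i=8, x='x': counts = {'z': 1, 'x': 31, 'y': 4}
i=9, x='x': counts = {'z': 1, 'x': 40, 'y': 4}

{'z': 1, 'x': 40, 'y': 4}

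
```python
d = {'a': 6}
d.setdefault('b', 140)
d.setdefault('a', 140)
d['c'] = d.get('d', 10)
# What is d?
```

After line 1: d = {'a': 6}
After line 2 (setdefault adds 'b'=140): d = {'a': 6, 'b': 140}
After line 3 (setdefault 'a' no-op, already exists): d = {'a': 6, 'b': 140}
After line 4 (get('d', 10) returns default since 'd' not in d): d = {'a': 6, 'b': 140, 'c': 10}

{'a': 6, 'b': 140, 'c': 10}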